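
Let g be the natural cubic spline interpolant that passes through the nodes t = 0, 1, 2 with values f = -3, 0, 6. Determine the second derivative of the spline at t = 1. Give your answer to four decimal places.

With M_i denoting the second derivative at x_i, h_i = 1, 1, and Δ_i = (y_(i+1) − y_i)/h_i = 3, 6:
  1·M_0 + 4·M_1 + 1·M_2 = 6(Δ_1 - Δ_0) = 18
Natural end conditions: M_0 = M_2 = 0.
Solving: M_0 = 0, M_1 = 9/2, M_2 = 0.

4.5000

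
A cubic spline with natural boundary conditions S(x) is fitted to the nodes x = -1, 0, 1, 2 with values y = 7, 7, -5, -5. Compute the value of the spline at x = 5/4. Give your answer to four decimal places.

Write σ_i for S''(x_i). With h_i = 1, 1, 1 and divided differences Δ_i = 0, -12, 0, the continuity of S' gives the tridiagonal system
  1·σ_0 + 4·σ_1 + 1·σ_2 = 6(Δ_1 - Δ_0) = -72
  1·σ_1 + 4·σ_2 + 1·σ_3 = 6(Δ_2 - Δ_1) = 72
Natural end conditions: σ_0 = σ_3 = 0.
Forward elimination and back-substitution give σ_0 = 0, σ_1 = -24, σ_2 = 24, σ_3 = 0.
On [1, 2], S(x) = -5 - 8·(x - 1) + 12·(x - 1)² - 4·(x - 1)³.
With (x - 1) = 1/4: S(5/4) = -101/16.

-6.3125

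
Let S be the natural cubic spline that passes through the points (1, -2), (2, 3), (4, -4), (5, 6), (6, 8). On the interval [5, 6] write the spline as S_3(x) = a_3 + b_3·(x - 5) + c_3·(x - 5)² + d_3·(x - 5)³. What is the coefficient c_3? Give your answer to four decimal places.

-8.7049

Put M_i = S'' at the i-th knot. Here h = (1, 2, 1, 1) and Δ = (5, -7/2, 10, 2), so the interior equations h_(i-1)·M_(i-1) + 2(h_(i-1)+h_i)·M_i + h_i·M_(i+1) = 6(Δ_i − Δ_(i-1)) read
  1·M_0 + 6·M_1 + 2·M_2 = 6(Δ_1 - Δ_0) = -51
  2·M_1 + 6·M_2 + 1·M_3 = 6(Δ_2 - Δ_1) = 81
  1·M_2 + 4·M_3 + 1·M_4 = 6(Δ_3 - Δ_2) = -48
Natural end conditions: M_0 = M_4 = 0.
Forward elimination and back-substitution give M_0 = 0, M_1 = -1917/122, M_2 = 1320/61, M_3 = -1062/61, M_4 = 0.
On [5, 6], with S_3(x) = a_3 + b_3·(x - 5) + c_3·(x - 5)² + d_3·(x - 5)³: c_3 = M_3/2 = -531/61, d_3 = (M_4 - M_3)/(6h_3) = 177/61, b_3 = Δ_3 - h_3(2M_3 + M_4)/6 = 476/61.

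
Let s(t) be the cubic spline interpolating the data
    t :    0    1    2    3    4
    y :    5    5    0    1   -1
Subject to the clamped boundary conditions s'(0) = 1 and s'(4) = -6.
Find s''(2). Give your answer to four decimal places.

Write M_i for s''(x_i). With h_i = 1, 1, 1, 1 and divided differences Δ_i = 0, -5, 1, -2, the continuity of s' gives the tridiagonal system
  1·M_0 + 4·M_1 + 1·M_2 = 6(Δ_1 - Δ_0) = -30
  1·M_1 + 4·M_2 + 1·M_3 = 6(Δ_2 - Δ_1) = 36
  1·M_2 + 4·M_3 + 1·M_4 = 6(Δ_3 - Δ_2) = -18
Clamped end conditions give two more equations: 2h_0·M_0 + h_0·M_1 = 6(Δ_0 - s'(0)) = -6 and h_3·M_3 + 2h_3·M_4 = 6(s'(4) - Δ_3) = -24.
Solving: M_0 = 11/4, M_1 = -23/2, M_2 = 53/4, M_3 = -11/2, M_4 = -37/4.

13.2500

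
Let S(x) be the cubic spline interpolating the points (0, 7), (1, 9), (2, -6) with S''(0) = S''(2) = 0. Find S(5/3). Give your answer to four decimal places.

Write σ_i for S''(x_i). With h_i = 1, 1 and divided differences Δ_i = 2, -15, the continuity of S' gives the tridiagonal system
  1·σ_0 + 4·σ_1 + 1·σ_2 = 6(Δ_1 - Δ_0) = -102
Natural end conditions: σ_0 = σ_2 = 0.
Hence σ_0 = 0, σ_1 = -51/2, σ_2 = 0.
On [1, 2], S(x) = 9 - 13/2·(x - 1) - 51/4·(x - 1)² + 17/4·(x - 1)³.
With (x - 1) = 2/3: S(5/3) = 7/27.

0.2593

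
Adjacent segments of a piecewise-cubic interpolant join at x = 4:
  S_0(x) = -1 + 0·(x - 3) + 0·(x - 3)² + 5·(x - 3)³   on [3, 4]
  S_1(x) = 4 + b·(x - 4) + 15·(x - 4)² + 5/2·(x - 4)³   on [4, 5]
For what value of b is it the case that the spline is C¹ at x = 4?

S_0'(x) = 0 + 0·(x - 3) + 15·(x - 3)², so S_0'(4) = 15. On the right, S_1'(4) = b, so b = 15.

15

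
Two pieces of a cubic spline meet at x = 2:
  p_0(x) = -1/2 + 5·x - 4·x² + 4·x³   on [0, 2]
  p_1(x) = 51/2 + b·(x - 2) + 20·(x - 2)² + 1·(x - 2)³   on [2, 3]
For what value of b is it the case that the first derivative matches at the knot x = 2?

37

p_0'(x) = 5 - 8·x + 12·x², so p_0'(2) = 37. On the right, p_1'(2) = b, so b = 37.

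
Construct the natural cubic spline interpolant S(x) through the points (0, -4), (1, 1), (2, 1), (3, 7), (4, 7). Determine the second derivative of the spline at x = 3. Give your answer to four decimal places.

-12.7500

Put σ_i = S'' at the i-th knot. Here h = (1, 1, 1, 1) and Δ = (5, 0, 6, 0), so the interior equations h_(i-1)·σ_(i-1) + 2(h_(i-1)+h_i)·σ_i + h_i·σ_(i+1) = 6(Δ_i − Δ_(i-1)) read
  1·σ_0 + 4·σ_1 + 1·σ_2 = 6(Δ_1 - Δ_0) = -30
  1·σ_1 + 4·σ_2 + 1·σ_3 = 6(Δ_2 - Δ_1) = 36
  1·σ_2 + 4·σ_3 + 1·σ_4 = 6(Δ_3 - Δ_2) = -36
Natural end conditions: σ_0 = σ_4 = 0.
Forward elimination and back-substitution give σ_0 = 0, σ_1 = -45/4, σ_2 = 15, σ_3 = -51/4, σ_4 = 0.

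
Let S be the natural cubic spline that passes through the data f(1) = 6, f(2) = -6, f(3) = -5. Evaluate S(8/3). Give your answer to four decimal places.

Put M_i = S'' at the i-th knot. Here h = (1, 1) and Δ = (-12, 1), so the interior equations h_(i-1)·M_(i-1) + 2(h_(i-1)+h_i)·M_i + h_i·M_(i+1) = 6(Δ_i − Δ_(i-1)) read
  1·M_0 + 4·M_1 + 1·M_2 = 6(Δ_1 - Δ_0) = 78
Natural end conditions: M_0 = M_2 = 0.
Solving the tridiagonal system: M_0 = 0, M_1 = 39/2, M_2 = 0.
On [2, 3], S(t) = -6 - 11/2·(t - 2) + 39/4·(t - 2)² - 13/4·(t - 2)³.
With (t - 2) = 2/3: S(8/3) = -170/27.

-6.2963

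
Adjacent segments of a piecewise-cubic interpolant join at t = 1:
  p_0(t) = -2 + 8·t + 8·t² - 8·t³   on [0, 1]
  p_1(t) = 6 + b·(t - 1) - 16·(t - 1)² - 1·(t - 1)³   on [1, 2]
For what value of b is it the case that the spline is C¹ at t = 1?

p_0'(t) = 8 + 16·t - 24·t², so p_0'(1) = 0. On the right, p_1'(1) = b, so b = 0.

0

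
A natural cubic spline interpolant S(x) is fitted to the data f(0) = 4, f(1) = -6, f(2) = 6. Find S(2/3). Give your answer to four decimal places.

-4.7037

With M_i denoting the second derivative at x_i, h_i = 1, 1, and Δ_i = (y_(i+1) − y_i)/h_i = -10, 12:
  1·M_0 + 4·M_1 + 1·M_2 = 6(Δ_1 - Δ_0) = 132
Natural end conditions: M_0 = M_2 = 0.
Solving the tridiagonal system: M_0 = 0, M_1 = 33, M_2 = 0.
On [0, 1], S(x) = 4 - 31/2·x + 0·x² + 11/2·x³.
With x = 2/3: S(2/3) = -127/27.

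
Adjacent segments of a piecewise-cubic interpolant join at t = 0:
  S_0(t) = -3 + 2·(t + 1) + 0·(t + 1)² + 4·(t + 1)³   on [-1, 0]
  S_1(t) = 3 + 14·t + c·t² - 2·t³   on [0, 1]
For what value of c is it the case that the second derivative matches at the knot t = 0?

S_0''(t) = 0 + 24·(t + 1), so S_0''(0) = 24. On the right, S_1''(0) = 2c, so c = 12.

12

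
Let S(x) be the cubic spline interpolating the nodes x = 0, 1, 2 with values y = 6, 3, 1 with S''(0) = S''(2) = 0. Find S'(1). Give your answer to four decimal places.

-2.5000

Write M_i for S''(x_i). With h_i = 1, 1 and divided differences Δ_i = -3, -2, the continuity of S' gives the tridiagonal system
  1·M_0 + 4·M_1 + 1·M_2 = 6(Δ_1 - Δ_0) = 6
Natural end conditions: M_0 = M_2 = 0.
Forward elimination and back-substitution give M_0 = 0, M_1 = 3/2, M_2 = 0.
On [1, 2], S'(x) = b_1 + 2c_1·(x - 1) + 3d_1·(x - 1)² with b_1 = Δ_1 - h_1(2M_1 + M_2)/6 = -5/2, c_1 = M_1/2 = 3/4, d_1 = (M_2 - M_1)/(6h_1) = -1/4. So S'(1) = -5/2.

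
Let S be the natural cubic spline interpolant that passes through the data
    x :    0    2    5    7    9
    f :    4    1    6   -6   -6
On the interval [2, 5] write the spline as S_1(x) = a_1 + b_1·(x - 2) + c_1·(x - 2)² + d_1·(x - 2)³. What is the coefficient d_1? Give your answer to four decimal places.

-0.6153

Put M_i = S'' at the i-th knot. Here h = (2, 3, 2, 2) and Δ = (-3/2, 5/3, -6, 0), so the interior equations h_(i-1)·M_(i-1) + 2(h_(i-1)+h_i)·M_i + h_i·M_(i+1) = 6(Δ_i − Δ_(i-1)) read
  2·M_0 + 10·M_1 + 3·M_2 = 6(Δ_1 - Δ_0) = 19
  3·M_1 + 10·M_2 + 2·M_3 = 6(Δ_2 - Δ_1) = -46
  2·M_2 + 8·M_3 + 2·M_4 = 6(Δ_3 - Δ_2) = 36
Natural end conditions: M_0 = M_4 = 0.
Solving: M_0 = 0, M_1 = 691/172, M_2 = -607/86, M_3 = 2155/344, M_4 = 0.
On [2, 5], with S_1(x) = a_1 + b_1·(x - 2) + c_1·(x - 2)² + d_1·(x - 2)³: c_1 = M_1/2 = 691/344, d_1 = (M_2 - M_1)/(6h_1) = -635/1032, b_1 = Δ_1 - h_1(2M_1 + M_2)/6 = 152/129.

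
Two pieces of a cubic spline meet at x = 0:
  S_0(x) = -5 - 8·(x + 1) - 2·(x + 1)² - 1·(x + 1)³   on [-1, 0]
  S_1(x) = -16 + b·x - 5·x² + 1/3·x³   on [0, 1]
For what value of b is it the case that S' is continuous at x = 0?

S_0'(x) = -8 - 4·(x + 1) - 3·(x + 1)², so S_0'(0) = -15. On the right, S_1'(0) = b, so b = -15.

-15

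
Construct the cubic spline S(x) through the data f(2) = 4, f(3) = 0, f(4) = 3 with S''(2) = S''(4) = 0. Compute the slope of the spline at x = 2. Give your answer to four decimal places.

-5.7500

Write M_i for S''(x_i). With h_i = 1, 1 and divided differences Δ_i = -4, 3, the continuity of S' gives the tridiagonal system
  1·M_0 + 4·M_1 + 1·M_2 = 6(Δ_1 - Δ_0) = 42
Natural end conditions: M_0 = M_2 = 0.
Solving the tridiagonal system: M_0 = 0, M_1 = 21/2, M_2 = 0.
On [2, 3], S'(x) = b_0 + 2c_0·(x - 2) + 3d_0·(x - 2)² with b_0 = Δ_0 - h_0(2M_0 + M_1)/6 = -23/4, c_0 = M_0/2 = 0, d_0 = (M_1 - M_0)/(6h_0) = 7/4. So S'(2) = -23/4.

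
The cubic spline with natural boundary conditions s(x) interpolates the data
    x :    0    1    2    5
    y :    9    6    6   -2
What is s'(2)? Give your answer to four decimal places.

-0.0215

Write M_i for s''(x_i). With h_i = 1, 1, 3 and divided differences Δ_i = -3, 0, -8/3, the continuity of s' gives the tridiagonal system
  1·M_0 + 4·M_1 + 1·M_2 = 6(Δ_1 - Δ_0) = 18
  1·M_1 + 8·M_2 + 3·M_3 = 6(Δ_2 - Δ_1) = -16
Natural end conditions: M_0 = M_3 = 0.
Forward elimination and back-substitution give M_0 = 0, M_1 = 160/31, M_2 = -82/31, M_3 = 0.
On [2, 5], s'(x) = b_2 + 2c_2·(x - 2) + 3d_2·(x - 2)² with b_2 = Δ_2 - h_2(2M_2 + M_3)/6 = -2/93, c_2 = M_2/2 = -41/31, d_2 = (M_3 - M_2)/(6h_2) = 41/279. So s'(2) = -2/93.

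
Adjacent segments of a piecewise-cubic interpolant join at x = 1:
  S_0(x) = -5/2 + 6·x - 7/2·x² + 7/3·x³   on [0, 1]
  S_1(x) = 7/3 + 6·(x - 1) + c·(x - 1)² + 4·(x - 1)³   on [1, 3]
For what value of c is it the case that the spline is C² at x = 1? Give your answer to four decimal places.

S_0''(x) = -7 + 14·x, so S_0''(1) = 7. On the right, S_1''(1) = 2c, so c = 7/2.

3.5000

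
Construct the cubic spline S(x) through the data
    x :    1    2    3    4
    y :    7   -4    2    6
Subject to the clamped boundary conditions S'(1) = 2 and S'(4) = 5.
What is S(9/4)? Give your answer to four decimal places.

With M_i denoting the second derivative at x_i, h_i = 1, 1, 1, and Δ_i = (y_(i+1) − y_i)/h_i = -11, 6, 4:
  1·M_0 + 4·M_1 + 1·M_2 = 6(Δ_1 - Δ_0) = 102
  1·M_1 + 4·M_2 + 1·M_3 = 6(Δ_2 - Δ_1) = -12
Clamped end conditions give two more equations: 2h_0·M_0 + h_0·M_1 = 6(Δ_0 - S'(1)) = -78 and h_2·M_2 + 2h_2·M_3 = 6(S'(4) - Δ_2) = 6.
Solving the tridiagonal system: M_0 = -308/5, M_1 = 226/5, M_2 = -86/5, M_3 = 58/5.
On [2, 3], S(x) = -4 - 31/5·(x - 2) + 113/5·(x - 2)² - 52/5·(x - 2)³.
With (x - 2) = 1/4: S(9/4) = -43/10.

-4.3000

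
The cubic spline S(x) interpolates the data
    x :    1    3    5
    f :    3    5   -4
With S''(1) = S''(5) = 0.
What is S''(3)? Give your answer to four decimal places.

-4.1250

Put m_i = S'' at the i-th knot. Here h = (2, 2) and Δ = (1, -9/2), so the interior equations h_(i-1)·m_(i-1) + 2(h_(i-1)+h_i)·m_i + h_i·m_(i+1) = 6(Δ_i − Δ_(i-1)) read
  2·m_0 + 8·m_1 + 2·m_2 = 6(Δ_1 - Δ_0) = -33
Natural end conditions: m_0 = m_2 = 0.
Hence m_0 = 0, m_1 = -33/8, m_2 = 0.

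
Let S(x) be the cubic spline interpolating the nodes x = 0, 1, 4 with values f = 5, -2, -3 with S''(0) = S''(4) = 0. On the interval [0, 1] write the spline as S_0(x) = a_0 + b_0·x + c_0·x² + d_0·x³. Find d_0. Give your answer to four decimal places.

0.8333

Put m_i = S'' at the i-th knot. Here h = (1, 3) and Δ = (-7, -1/3), so the interior equations h_(i-1)·m_(i-1) + 2(h_(i-1)+h_i)·m_i + h_i·m_(i+1) = 6(Δ_i − Δ_(i-1)) read
  1·m_0 + 8·m_1 + 3·m_2 = 6(Δ_1 - Δ_0) = 40
Natural end conditions: m_0 = m_2 = 0.
Forward elimination and back-substitution give m_0 = 0, m_1 = 5, m_2 = 0.
On [0, 1], with S_0(x) = a_0 + b_0·x + c_0·x² + d_0·x³: c_0 = m_0/2 = 0, d_0 = (m_1 - m_0)/(6h_0) = 5/6, b_0 = Δ_0 - h_0(2m_0 + m_1)/6 = -47/6.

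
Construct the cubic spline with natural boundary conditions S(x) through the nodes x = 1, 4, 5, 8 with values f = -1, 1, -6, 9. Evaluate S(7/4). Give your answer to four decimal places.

Let M_i = S''(x_i). Step sizes h_i = 3, 1, 3; slopes of the chords Δ_i = (y_(i+1) - y_i)/h_i = 2/3, -7, 5.
  3·M_0 + 8·M_1 + 1·M_2 = 6(Δ_1 - Δ_0) = -46
  1·M_1 + 8·M_2 + 3·M_3 = 6(Δ_2 - Δ_1) = 72
Natural end conditions: M_0 = M_3 = 0.
Hence M_0 = 0, M_1 = -440/63, M_2 = 622/63, M_3 = 0.
On [1, 4], S(x) = -1 + 262/63·(x - 1) + 0·(x - 1)² - 220/567·(x - 1)³.
With (x - 1) = 3/4: S(7/4) = 219/112.

1.9554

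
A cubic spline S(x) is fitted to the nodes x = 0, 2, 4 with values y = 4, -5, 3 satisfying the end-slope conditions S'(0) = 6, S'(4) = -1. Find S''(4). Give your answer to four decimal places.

Put m_i = S'' at the i-th knot. Here h = (2, 2) and Δ = (-9/2, 4), so the interior equations h_(i-1)·m_(i-1) + 2(h_(i-1)+h_i)·m_i + h_i·m_(i+1) = 6(Δ_i − Δ_(i-1)) read
  2·m_0 + 8·m_1 + 2·m_2 = 6(Δ_1 - Δ_0) = 51
Clamped end conditions give two more equations: 2h_0·m_0 + h_0·m_1 = 6(Δ_0 - S'(0)) = -63 and h_1·m_1 + 2h_1·m_2 = 6(S'(4) - Δ_1) = -30.
Solving the tridiagonal system: m_0 = -191/8, m_1 = 65/4, m_2 = -125/8.

-15.6250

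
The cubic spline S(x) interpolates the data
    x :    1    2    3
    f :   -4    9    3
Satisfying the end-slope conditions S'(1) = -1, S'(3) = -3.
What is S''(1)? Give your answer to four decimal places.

69.5000

Let m_i = S''(x_i). Step sizes h_i = 1, 1; slopes of the chords Δ_i = (y_(i+1) - y_i)/h_i = 13, -6.
  1·m_0 + 4·m_1 + 1·m_2 = 6(Δ_1 - Δ_0) = -114
Clamped end conditions give two more equations: 2h_0·m_0 + h_0·m_1 = 6(Δ_0 - S'(1)) = 84 and h_1·m_1 + 2h_1·m_2 = 6(S'(3) - Δ_1) = 18.
Hence m_0 = 139/2, m_1 = -55, m_2 = 73/2.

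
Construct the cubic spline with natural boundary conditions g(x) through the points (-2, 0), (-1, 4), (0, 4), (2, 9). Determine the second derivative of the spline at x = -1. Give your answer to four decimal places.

Put M_i = g'' at the i-th knot. Here h = (1, 1, 2) and Δ = (4, 0, 5/2), so the interior equations h_(i-1)·M_(i-1) + 2(h_(i-1)+h_i)·M_i + h_i·M_(i+1) = 6(Δ_i − Δ_(i-1)) read
  1·M_0 + 4·M_1 + 1·M_2 = 6(Δ_1 - Δ_0) = -24
  1·M_1 + 6·M_2 + 2·M_3 = 6(Δ_2 - Δ_1) = 15
Natural end conditions: M_0 = M_3 = 0.
Hence M_0 = 0, M_1 = -159/23, M_2 = 84/23, M_3 = 0.

-6.9130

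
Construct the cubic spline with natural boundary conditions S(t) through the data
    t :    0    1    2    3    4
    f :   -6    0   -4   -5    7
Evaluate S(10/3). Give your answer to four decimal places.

With M_i denoting the second derivative at x_i, h_i = 1, 1, 1, 1, and Δ_i = (y_(i+1) − y_i)/h_i = 6, -4, -1, 12:
  1·M_0 + 4·M_1 + 1·M_2 = 6(Δ_1 - Δ_0) = -60
  1·M_1 + 4·M_2 + 1·M_3 = 6(Δ_2 - Δ_1) = 18
  1·M_2 + 4·M_3 + 1·M_4 = 6(Δ_3 - Δ_2) = 78
Natural end conditions: M_0 = M_4 = 0.
Solving: M_0 = 0, M_1 = -447/28, M_2 = 27/7, M_3 = 519/28, M_4 = 0.
On [3, 4], S(t) = -5 + 163/28·(t - 3) + 519/56·(t - 3)² - 173/56·(t - 3)³.
With (t - 3) = 1/3: S(10/3) = -1621/756.

-2.1442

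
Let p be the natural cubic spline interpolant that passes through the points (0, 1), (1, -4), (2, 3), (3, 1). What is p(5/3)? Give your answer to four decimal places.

Write M_i for p''(x_i). With h_i = 1, 1, 1 and divided differences Δ_i = -5, 7, -2, the continuity of p' gives the tridiagonal system
  1·M_0 + 4·M_1 + 1·M_2 = 6(Δ_1 - Δ_0) = 72
  1·M_1 + 4·M_2 + 1·M_3 = 6(Δ_2 - Δ_1) = -54
Natural end conditions: M_0 = M_3 = 0.
Solving: M_0 = 0, M_1 = 114/5, M_2 = -96/5, M_3 = 0.
On [1, 2], p(x) = -4 + 13/5·(x - 1) + 57/5·(x - 1)² - 7·(x - 1)³.
With (x - 1) = 2/3: p(5/3) = 98/135.

0.7259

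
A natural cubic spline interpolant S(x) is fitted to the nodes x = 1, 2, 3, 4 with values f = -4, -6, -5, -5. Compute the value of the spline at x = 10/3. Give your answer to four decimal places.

Put M_i = S'' at the i-th knot. Here h = (1, 1, 1) and Δ = (-2, 1, 0), so the interior equations h_(i-1)·M_(i-1) + 2(h_(i-1)+h_i)·M_i + h_i·M_(i+1) = 6(Δ_i − Δ_(i-1)) read
  1·M_0 + 4·M_1 + 1·M_2 = 6(Δ_1 - Δ_0) = 18
  1·M_1 + 4·M_2 + 1·M_3 = 6(Δ_2 - Δ_1) = -6
Natural end conditions: M_0 = M_3 = 0.
Solving: M_0 = 0, M_1 = 26/5, M_2 = -14/5, M_3 = 0.
On [3, 4], S(x) = -5 + 14/15·(x - 3) - 7/5·(x - 3)² + 7/15·(x - 3)³.
With (x - 3) = 1/3: S(10/3) = -391/81.

-4.8272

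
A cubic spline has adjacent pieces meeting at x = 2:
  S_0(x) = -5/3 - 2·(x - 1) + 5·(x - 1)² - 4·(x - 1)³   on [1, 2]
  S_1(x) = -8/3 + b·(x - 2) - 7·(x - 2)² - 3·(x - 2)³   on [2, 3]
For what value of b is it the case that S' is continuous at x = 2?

S_0'(x) = -2 + 10·(x - 1) - 12·(x - 1)², so S_0'(2) = -4. On the right, S_1'(2) = b, so b = -4.

-4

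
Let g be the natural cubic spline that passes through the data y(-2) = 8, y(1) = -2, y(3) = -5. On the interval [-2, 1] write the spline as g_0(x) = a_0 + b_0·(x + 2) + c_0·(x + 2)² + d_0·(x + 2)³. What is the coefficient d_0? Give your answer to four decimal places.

0.0611

Let M_i = g''(x_i). Step sizes h_i = 3, 2; slopes of the chords Δ_i = (y_(i+1) - y_i)/h_i = -10/3, -3/2.
  3·M_0 + 10·M_1 + 2·M_2 = 6(Δ_1 - Δ_0) = 11
Natural end conditions: M_0 = M_2 = 0.
Solving the tridiagonal system: M_0 = 0, M_1 = 11/10, M_2 = 0.
On [-2, 1], with g_0(x) = a_0 + b_0·(x + 2) + c_0·(x + 2)² + d_0·(x + 2)³: c_0 = M_0/2 = 0, d_0 = (M_1 - M_0)/(6h_0) = 11/180, b_0 = Δ_0 - h_0(2M_0 + M_1)/6 = -233/60.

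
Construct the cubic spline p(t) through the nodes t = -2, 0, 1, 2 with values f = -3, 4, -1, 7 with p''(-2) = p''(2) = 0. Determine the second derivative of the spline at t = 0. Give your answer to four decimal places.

-12.2609

Let σ_i = p''(x_i). Step sizes h_i = 2, 1, 1; slopes of the chords Δ_i = (y_(i+1) - y_i)/h_i = 7/2, -5, 8.
  2·σ_0 + 6·σ_1 + 1·σ_2 = 6(Δ_1 - Δ_0) = -51
  1·σ_1 + 4·σ_2 + 1·σ_3 = 6(Δ_2 - Δ_1) = 78
Natural end conditions: σ_0 = σ_3 = 0.
Solving: σ_0 = 0, σ_1 = -282/23, σ_2 = 519/23, σ_3 = 0.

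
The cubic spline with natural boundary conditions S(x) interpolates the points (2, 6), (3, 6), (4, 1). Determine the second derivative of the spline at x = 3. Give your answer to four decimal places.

Put m_i = S'' at the i-th knot. Here h = (1, 1) and Δ = (0, -5), so the interior equations h_(i-1)·m_(i-1) + 2(h_(i-1)+h_i)·m_i + h_i·m_(i+1) = 6(Δ_i − Δ_(i-1)) read
  1·m_0 + 4·m_1 + 1·m_2 = 6(Δ_1 - Δ_0) = -30
Natural end conditions: m_0 = m_2 = 0.
Solving: m_0 = 0, m_1 = -15/2, m_2 = 0.

-7.5000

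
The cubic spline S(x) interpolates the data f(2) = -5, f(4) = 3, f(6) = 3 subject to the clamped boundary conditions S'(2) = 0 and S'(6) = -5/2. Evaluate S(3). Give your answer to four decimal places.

With σ_i denoting the second derivative at x_i, h_i = 2, 2, and Δ_i = (y_(i+1) − y_i)/h_i = 4, 0:
  2·σ_0 + 8·σ_1 + 2·σ_2 = 6(Δ_1 - Δ_0) = -24
Clamped end conditions give two more equations: 2h_0·σ_0 + h_0·σ_1 = 6(Δ_0 - S'(2)) = 24 and h_1·σ_1 + 2h_1·σ_2 = 6(S'(6) - Δ_1) = -15.
Hence σ_0 = 67/8, σ_1 = -19/4, σ_2 = -11/8.
On [2, 4], S(x) = -5 + 0·(x - 2) + 67/16·(x - 2)² - 35/32·(x - 2)³.
With (x - 2) = 1: S(3) = -61/32.

-1.9063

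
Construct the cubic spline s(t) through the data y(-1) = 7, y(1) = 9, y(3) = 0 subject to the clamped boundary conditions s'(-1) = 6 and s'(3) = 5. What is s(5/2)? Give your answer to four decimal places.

-0.5039

Let M_i = s''(x_i). Step sizes h_i = 2, 2; slopes of the chords Δ_i = (y_(i+1) - y_i)/h_i = 1, -9/2.
  2·M_0 + 8·M_1 + 2·M_2 = 6(Δ_1 - Δ_0) = -33
Clamped end conditions give two more equations: 2h_0·M_0 + h_0·M_1 = 6(Δ_0 - s'(-1)) = -30 and h_1·M_1 + 2h_1·M_2 = 6(s'(3) - Δ_1) = 57.
Hence M_0 = -29/8, M_1 = -31/4, M_2 = 145/8.
On [1, 3], s(t) = 9 - 43/8·(t - 1) - 31/8·(t - 1)² + 69/32·(t - 1)³.
With (t - 1) = 3/2: s(5/2) = -129/256.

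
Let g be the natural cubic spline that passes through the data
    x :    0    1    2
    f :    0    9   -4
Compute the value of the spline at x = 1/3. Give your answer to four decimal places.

With M_i denoting the second derivative at x_i, h_i = 1, 1, and Δ_i = (y_(i+1) − y_i)/h_i = 9, -13:
  1·M_0 + 4·M_1 + 1·M_2 = 6(Δ_1 - Δ_0) = -132
Natural end conditions: M_0 = M_2 = 0.
Solving the tridiagonal system: M_0 = 0, M_1 = -33, M_2 = 0.
On [0, 1], g(x) = 0 + 29/2·x + 0·x² - 11/2·x³.
With x = 1/3: g(1/3) = 125/27.

4.6296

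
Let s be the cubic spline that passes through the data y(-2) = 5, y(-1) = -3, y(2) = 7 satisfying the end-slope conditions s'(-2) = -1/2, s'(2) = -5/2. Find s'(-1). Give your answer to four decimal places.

-7.2500

Let M_i = s''(x_i). Step sizes h_i = 1, 3; slopes of the chords Δ_i = (y_(i+1) - y_i)/h_i = -8, 10/3.
  1·M_0 + 8·M_1 + 3·M_2 = 6(Δ_1 - Δ_0) = 68
Clamped end conditions give two more equations: 2h_0·M_0 + h_0·M_1 = 6(Δ_0 - s'(-2)) = -45 and h_1·M_1 + 2h_1·M_2 = 6(s'(2) - Δ_1) = -35.
Forward elimination and back-substitution give M_0 = -63/2, M_1 = 18, M_2 = -89/6.
On [-1, 2], s'(x) = b_1 + 2c_1·(x + 1) + 3d_1·(x + 1)² with b_1 = Δ_1 - h_1(2M_1 + M_2)/6 = -29/4, c_1 = M_1/2 = 9, d_1 = (M_2 - M_1)/(6h_1) = -197/108. So s'(-1) = -29/4.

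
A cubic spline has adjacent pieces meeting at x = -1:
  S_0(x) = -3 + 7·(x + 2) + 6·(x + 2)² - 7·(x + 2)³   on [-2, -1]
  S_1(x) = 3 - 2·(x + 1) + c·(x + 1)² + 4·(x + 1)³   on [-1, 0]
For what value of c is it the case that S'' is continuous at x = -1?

S_0''(x) = 12 - 42·(x + 2), so S_0''(-1) = -30. On the right, S_1''(-1) = 2c, so c = -15.

-15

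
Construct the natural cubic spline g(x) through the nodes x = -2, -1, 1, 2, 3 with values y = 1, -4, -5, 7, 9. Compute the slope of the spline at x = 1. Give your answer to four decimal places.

9.8525

Let M_i = g''(x_i). Step sizes h_i = 1, 2, 1, 1; slopes of the chords Δ_i = (y_(i+1) - y_i)/h_i = -5, -1/2, 12, 2.
  1·M_0 + 6·M_1 + 2·M_2 = 6(Δ_1 - Δ_0) = 27
  2·M_1 + 6·M_2 + 1·M_3 = 6(Δ_2 - Δ_1) = 75
  1·M_2 + 4·M_3 + 1·M_4 = 6(Δ_3 - Δ_2) = -60
Natural end conditions: M_0 = M_4 = 0.
Solving: M_0 = 0, M_1 = -99/122, M_2 = 972/61, M_3 = -1158/61, M_4 = 0.
On [1, 2], g'(x) = b_2 + 2c_2·(x - 1) + 3d_2·(x - 1)² with b_2 = Δ_2 - h_2(2M_2 + M_3)/6 = 601/61, c_2 = M_2/2 = 486/61, d_2 = (M_3 - M_2)/(6h_2) = -355/61. So g'(1) = 601/61.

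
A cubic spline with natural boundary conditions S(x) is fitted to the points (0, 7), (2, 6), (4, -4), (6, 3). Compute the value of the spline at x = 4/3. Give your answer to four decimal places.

7.6420

With m_i denoting the second derivative at x_i, h_i = 2, 2, 2, and Δ_i = (y_(i+1) − y_i)/h_i = -1/2, -5, 7/2:
  2·m_0 + 8·m_1 + 2·m_2 = 6(Δ_1 - Δ_0) = -27
  2·m_1 + 8·m_2 + 2·m_3 = 6(Δ_2 - Δ_1) = 51
Natural end conditions: m_0 = m_3 = 0.
Hence m_0 = 0, m_1 = -53/10, m_2 = 77/10, m_3 = 0.
On [0, 2], S(x) = 7 + 19/15·x + 0·x² - 53/120·x³.
With x = 4/3: S(4/3) = 619/81.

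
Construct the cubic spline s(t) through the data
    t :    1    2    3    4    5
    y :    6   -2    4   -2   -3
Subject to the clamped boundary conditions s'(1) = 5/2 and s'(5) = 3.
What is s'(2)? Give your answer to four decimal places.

-2.7054

Let M_i = s''(x_i). Step sizes h_i = 1, 1, 1, 1; slopes of the chords Δ_i = (y_(i+1) - y_i)/h_i = -8, 6, -6, -1.
  1·M_0 + 4·M_1 + 1·M_2 = 6(Δ_1 - Δ_0) = 84
  1·M_1 + 4·M_2 + 1·M_3 = 6(Δ_2 - Δ_1) = -72
  1·M_2 + 4·M_3 + 1·M_4 = 6(Δ_3 - Δ_2) = 30
Clamped end conditions give two more equations: 2h_0·M_0 + h_0·M_1 = 6(Δ_0 - s'(1)) = -63 and h_3·M_3 + 2h_3·M_4 = 6(s'(5) - Δ_3) = 24.
Hence M_0 = -2945/56, M_1 = 1181/28, M_2 = -257/8, M_3 = 401/28, M_4 = 271/56.
On [2, 3], s'(t) = b_1 + 2c_1·(t - 2) + 3d_1·(t - 2)² with b_1 = Δ_1 - h_1(2M_1 + M_2)/6 = -303/112, c_1 = M_1/2 = 1181/56, d_1 = (M_2 - M_1)/(6h_1) = -1387/112. So s'(2) = -303/112.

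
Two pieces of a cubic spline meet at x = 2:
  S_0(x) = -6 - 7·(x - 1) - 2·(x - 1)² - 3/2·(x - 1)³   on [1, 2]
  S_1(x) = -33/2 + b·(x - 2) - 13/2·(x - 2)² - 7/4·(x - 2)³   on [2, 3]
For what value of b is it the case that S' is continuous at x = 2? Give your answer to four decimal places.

-15.5000

S_0'(x) = -7 - 4·(x - 1) - 9/2·(x - 1)², so S_0'(2) = -31/2. On the right, S_1'(2) = b, so b = -31/2.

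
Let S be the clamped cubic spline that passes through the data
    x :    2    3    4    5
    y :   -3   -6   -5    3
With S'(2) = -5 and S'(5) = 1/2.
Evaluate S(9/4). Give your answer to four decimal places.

Let σ_i = S''(x_i). Step sizes h_i = 1, 1, 1; slopes of the chords Δ_i = (y_(i+1) - y_i)/h_i = -3, 1, 8.
  1·σ_0 + 4·σ_1 + 1·σ_2 = 6(Δ_1 - Δ_0) = 24
  1·σ_1 + 4·σ_2 + 1·σ_3 = 6(Δ_2 - Δ_1) = 42
Clamped end conditions give two more equations: 2h_0·σ_0 + h_0·σ_1 = 6(Δ_0 - S'(2)) = 12 and h_2·σ_2 + 2h_2·σ_3 = 6(S'(5) - Δ_2) = -45.
Solving the tridiagonal system: σ_0 = 91/15, σ_1 = -2/15, σ_2 = 277/15, σ_3 = -476/15.
On [2, 3], S(x) = -3 - 5·(x - 2) + 91/30·(x - 2)² - 31/30·(x - 2)³.
With (x - 2) = 1/4: S(9/4) = -2609/640.

-4.0766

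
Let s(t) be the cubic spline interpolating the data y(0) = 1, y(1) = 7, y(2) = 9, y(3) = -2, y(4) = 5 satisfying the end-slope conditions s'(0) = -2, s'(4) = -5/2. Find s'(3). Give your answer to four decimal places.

-0.1518

Put σ_i = s'' at the i-th knot. Here h = (1, 1, 1, 1) and Δ = (6, 2, -11, 7), so the interior equations h_(i-1)·σ_(i-1) + 2(h_(i-1)+h_i)·σ_i + h_i·σ_(i+1) = 6(Δ_i − Δ_(i-1)) read
  1·σ_0 + 4·σ_1 + 1·σ_2 = 6(Δ_1 - Δ_0) = -24
  1·σ_1 + 4·σ_2 + 1·σ_3 = 6(Δ_2 - Δ_1) = -78
  1·σ_2 + 4·σ_3 + 1·σ_4 = 6(Δ_3 - Δ_2) = 108
Clamped end conditions give two more equations: 2h_0·σ_0 + h_0·σ_1 = 6(Δ_0 - s'(0)) = 48 and h_3·σ_3 + 2h_3·σ_4 = 6(s'(4) - Δ_3) = -57.
Solving the tridiagonal system: σ_0 = 1487/56, σ_1 = -143/28, σ_2 = -241/8, σ_3 = 1333/28, σ_4 = -2929/56.
On [3, 4], s'(t) = b_3 + 2c_3·(t - 3) + 3d_3·(t - 3)² with b_3 = Δ_3 - h_3(2σ_3 + σ_4)/6 = -17/112, c_3 = σ_3/2 = 1333/56, d_3 = (σ_4 - σ_3)/(6h_3) = -1865/112. So s'(3) = -17/112.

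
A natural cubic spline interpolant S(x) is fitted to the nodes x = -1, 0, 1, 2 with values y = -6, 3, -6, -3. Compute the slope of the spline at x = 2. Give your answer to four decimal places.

7.4000

Put m_i = S'' at the i-th knot. Here h = (1, 1, 1) and Δ = (9, -9, 3), so the interior equations h_(i-1)·m_(i-1) + 2(h_(i-1)+h_i)·m_i + h_i·m_(i+1) = 6(Δ_i − Δ_(i-1)) read
  1·m_0 + 4·m_1 + 1·m_2 = 6(Δ_1 - Δ_0) = -108
  1·m_1 + 4·m_2 + 1·m_3 = 6(Δ_2 - Δ_1) = 72
Natural end conditions: m_0 = m_3 = 0.
Forward elimination and back-substitution give m_0 = 0, m_1 = -168/5, m_2 = 132/5, m_3 = 0.
On [1, 2], S'(x) = b_2 + 2c_2·(x - 1) + 3d_2·(x - 1)² with b_2 = Δ_2 - h_2(2m_2 + m_3)/6 = -29/5, c_2 = m_2/2 = 66/5, d_2 = (m_3 - m_2)/(6h_2) = -22/5. So S'(2) = 37/5.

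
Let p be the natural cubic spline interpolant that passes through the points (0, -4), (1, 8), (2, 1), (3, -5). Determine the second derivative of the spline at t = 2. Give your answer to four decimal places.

9.2000

With m_i denoting the second derivative at x_i, h_i = 1, 1, 1, and Δ_i = (y_(i+1) − y_i)/h_i = 12, -7, -6:
  1·m_0 + 4·m_1 + 1·m_2 = 6(Δ_1 - Δ_0) = -114
  1·m_1 + 4·m_2 + 1·m_3 = 6(Δ_2 - Δ_1) = 6
Natural end conditions: m_0 = m_3 = 0.
Forward elimination and back-substitution give m_0 = 0, m_1 = -154/5, m_2 = 46/5, m_3 = 0.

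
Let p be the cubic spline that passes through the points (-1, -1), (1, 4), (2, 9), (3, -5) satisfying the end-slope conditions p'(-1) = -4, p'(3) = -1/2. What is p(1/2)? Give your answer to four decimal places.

With M_i denoting the second derivative at x_i, h_i = 2, 1, 1, and Δ_i = (y_(i+1) − y_i)/h_i = 5/2, 5, -14:
  2·M_0 + 6·M_1 + 1·M_2 = 6(Δ_1 - Δ_0) = 15
  1·M_1 + 4·M_2 + 1·M_3 = 6(Δ_2 - Δ_1) = -114
Clamped end conditions give two more equations: 2h_0·M_0 + h_0·M_1 = 6(Δ_0 - p'(-1)) = 39 and h_2·M_2 + 2h_2·M_3 = 6(p'(3) - Δ_2) = 81.
Solving the tridiagonal system: M_0 = 61/11, M_1 = 185/22, M_2 = -512/11, M_3 = 1403/22.
On [-1, 1], p(t) = -1 - 4·(t + 1) + 61/22·(t + 1)² + 21/88·(t + 1)³.
With (t + 1) = 3/2: p(1/2) = 31/704.

0.0440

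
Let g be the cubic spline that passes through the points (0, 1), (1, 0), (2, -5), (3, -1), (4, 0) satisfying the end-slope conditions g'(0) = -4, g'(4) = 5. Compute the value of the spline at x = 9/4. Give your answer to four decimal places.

Let M_i = g''(x_i). Step sizes h_i = 1, 1, 1, 1; slopes of the chords Δ_i = (y_(i+1) - y_i)/h_i = -1, -5, 4, 1.
  1·M_0 + 4·M_1 + 1·M_2 = 6(Δ_1 - Δ_0) = -24
  1·M_1 + 4·M_2 + 1·M_3 = 6(Δ_2 - Δ_1) = 54
  1·M_2 + 4·M_3 + 1·M_4 = 6(Δ_3 - Δ_2) = -18
Clamped end conditions give two more equations: 2h_0·M_0 + h_0·M_1 = 6(Δ_0 - g'(0)) = 18 and h_3·M_3 + 2h_3·M_4 = 6(g'(4) - Δ_3) = 24.
Solving: M_0 = 117/7, M_1 = -108/7, M_2 = 21, M_3 = -102/7, M_4 = 135/7.
On [2, 3], g(x) = -5 - 4/7·(x - 2) + 21/2·(x - 2)² - 83/14·(x - 2)³.
With (x - 2) = 1/4: g(9/4) = -4103/896.

-4.5792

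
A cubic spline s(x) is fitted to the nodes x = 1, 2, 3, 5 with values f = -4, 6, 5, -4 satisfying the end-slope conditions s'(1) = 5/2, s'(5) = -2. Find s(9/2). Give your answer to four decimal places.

Put M_i = s'' at the i-th knot. Here h = (1, 1, 2) and Δ = (10, -1, -9/2), so the interior equations h_(i-1)·M_(i-1) + 2(h_(i-1)+h_i)·M_i + h_i·M_(i+1) = 6(Δ_i − Δ_(i-1)) read
  1·M_0 + 4·M_1 + 1·M_2 = 6(Δ_1 - Δ_0) = -66
  1·M_1 + 6·M_2 + 2·M_3 = 6(Δ_2 - Δ_1) = -21
Clamped end conditions give two more equations: 2h_0·M_0 + h_0·M_1 = 6(Δ_0 - s'(1)) = 45 and h_2·M_2 + 2h_2·M_3 = 6(s'(5) - Δ_2) = 15.
Solving the tridiagonal system: M_0 = 771/22, M_1 = -276/11, M_2 = -15/22, M_3 = 45/11.
On [3, 5], s(x) = 5 - 119/22·(x - 3) - 15/44·(x - 3)² + 35/88·(x - 3)³.
With (x - 3) = 3/2: s(9/2) = -1787/704.

-2.5384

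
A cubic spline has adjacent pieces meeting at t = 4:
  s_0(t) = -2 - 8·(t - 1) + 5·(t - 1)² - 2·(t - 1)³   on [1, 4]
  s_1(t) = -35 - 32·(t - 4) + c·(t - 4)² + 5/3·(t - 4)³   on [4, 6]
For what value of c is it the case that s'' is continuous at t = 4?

-13

s_0''(t) = 10 - 12·(t - 1), so s_0''(4) = -26. On the right, s_1''(4) = 2c, so c = -13.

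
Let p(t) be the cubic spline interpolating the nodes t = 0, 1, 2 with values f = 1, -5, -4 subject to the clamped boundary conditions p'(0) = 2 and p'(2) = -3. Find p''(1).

26

Put M_i = p'' at the i-th knot. Here h = (1, 1) and Δ = (-6, 1), so the interior equations h_(i-1)·M_(i-1) + 2(h_(i-1)+h_i)·M_i + h_i·M_(i+1) = 6(Δ_i − Δ_(i-1)) read
  1·M_0 + 4·M_1 + 1·M_2 = 6(Δ_1 - Δ_0) = 42
Clamped end conditions give two more equations: 2h_0·M_0 + h_0·M_1 = 6(Δ_0 - p'(0)) = -48 and h_1·M_1 + 2h_1·M_2 = 6(p'(2) - Δ_1) = -24.
Forward elimination and back-substitution give M_0 = -37, M_1 = 26, M_2 = -25.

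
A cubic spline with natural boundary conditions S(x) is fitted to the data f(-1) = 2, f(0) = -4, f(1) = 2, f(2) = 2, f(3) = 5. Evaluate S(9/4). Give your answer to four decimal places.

Put M_i = S'' at the i-th knot. Here h = (1, 1, 1, 1) and Δ = (-6, 6, 0, 3), so the interior equations h_(i-1)·M_(i-1) + 2(h_(i-1)+h_i)·M_i + h_i·M_(i+1) = 6(Δ_i − Δ_(i-1)) read
  1·M_0 + 4·M_1 + 1·M_2 = 6(Δ_1 - Δ_0) = 72
  1·M_1 + 4·M_2 + 1·M_3 = 6(Δ_2 - Δ_1) = -36
  1·M_2 + 4·M_3 + 1·M_4 = 6(Δ_3 - Δ_2) = 18
Natural end conditions: M_0 = M_4 = 0.
Solving: M_0 = 0, M_1 = 621/28, M_2 = -117/7, M_3 = 243/28, M_4 = 0.
On [2, 3], S(x) = 2 + 3/28·(x - 2) + 243/56·(x - 2)² - 81/56·(x - 2)³.
With (x - 2) = 1/4: S(9/4) = 1165/512.

2.2754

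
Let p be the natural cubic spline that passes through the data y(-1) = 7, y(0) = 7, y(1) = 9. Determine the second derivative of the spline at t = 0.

3

Write M_i for p''(x_i). With h_i = 1, 1 and divided differences Δ_i = 0, 2, the continuity of p' gives the tridiagonal system
  1·M_0 + 4·M_1 + 1·M_2 = 6(Δ_1 - Δ_0) = 12
Natural end conditions: M_0 = M_2 = 0.
Hence M_0 = 0, M_1 = 3, M_2 = 0.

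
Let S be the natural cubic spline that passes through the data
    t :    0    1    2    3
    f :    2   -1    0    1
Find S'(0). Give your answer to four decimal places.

-4.0667

Let m_i = S''(x_i). Step sizes h_i = 1, 1, 1; slopes of the chords Δ_i = (y_(i+1) - y_i)/h_i = -3, 1, 1.
  1·m_0 + 4·m_1 + 1·m_2 = 6(Δ_1 - Δ_0) = 24
  1·m_1 + 4·m_2 + 1·m_3 = 6(Δ_2 - Δ_1) = 0
Natural end conditions: m_0 = m_3 = 0.
Forward elimination and back-substitution give m_0 = 0, m_1 = 32/5, m_2 = -8/5, m_3 = 0.
On [0, 1], S'(t) = b_0 + 2c_0·t + 3d_0·t² with b_0 = Δ_0 - h_0(2m_0 + m_1)/6 = -61/15, c_0 = m_0/2 = 0, d_0 = (m_1 - m_0)/(6h_0) = 16/15. So S'(0) = -61/15.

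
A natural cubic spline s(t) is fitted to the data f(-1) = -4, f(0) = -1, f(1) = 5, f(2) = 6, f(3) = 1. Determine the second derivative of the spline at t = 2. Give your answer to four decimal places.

With M_i denoting the second derivative at x_i, h_i = 1, 1, 1, 1, and Δ_i = (y_(i+1) − y_i)/h_i = 3, 6, 1, -5:
  1·M_0 + 4·M_1 + 1·M_2 = 6(Δ_1 - Δ_0) = 18
  1·M_1 + 4·M_2 + 1·M_3 = 6(Δ_2 - Δ_1) = -30
  1·M_2 + 4·M_3 + 1·M_4 = 6(Δ_3 - Δ_2) = -36
Natural end conditions: M_0 = M_4 = 0.
Hence M_0 = 0, M_1 = 177/28, M_2 = -51/7, M_3 = -201/28, M_4 = 0.

-7.1786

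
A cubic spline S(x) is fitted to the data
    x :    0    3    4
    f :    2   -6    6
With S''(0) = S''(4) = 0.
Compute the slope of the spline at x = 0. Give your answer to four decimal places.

Put M_i = S'' at the i-th knot. Here h = (3, 1) and Δ = (-8/3, 12), so the interior equations h_(i-1)·M_(i-1) + 2(h_(i-1)+h_i)·M_i + h_i·M_(i+1) = 6(Δ_i − Δ_(i-1)) read
  3·M_0 + 8·M_1 + 1·M_2 = 6(Δ_1 - Δ_0) = 88
Natural end conditions: M_0 = M_2 = 0.
Solving: M_0 = 0, M_1 = 11, M_2 = 0.
On [0, 3], S'(x) = b_0 + 2c_0·x + 3d_0·x² with b_0 = Δ_0 - h_0(2M_0 + M_1)/6 = -49/6, c_0 = M_0/2 = 0, d_0 = (M_1 - M_0)/(6h_0) = 11/18. So S'(0) = -49/6.

-8.1667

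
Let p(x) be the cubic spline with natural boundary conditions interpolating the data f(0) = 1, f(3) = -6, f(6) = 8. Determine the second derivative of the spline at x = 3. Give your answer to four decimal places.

Put M_i = p'' at the i-th knot. Here h = (3, 3) and Δ = (-7/3, 14/3), so the interior equations h_(i-1)·M_(i-1) + 2(h_(i-1)+h_i)·M_i + h_i·M_(i+1) = 6(Δ_i − Δ_(i-1)) read
  3·M_0 + 12·M_1 + 3·M_2 = 6(Δ_1 - Δ_0) = 42
Natural end conditions: M_0 = M_2 = 0.
Hence M_0 = 0, M_1 = 7/2, M_2 = 0.

3.5000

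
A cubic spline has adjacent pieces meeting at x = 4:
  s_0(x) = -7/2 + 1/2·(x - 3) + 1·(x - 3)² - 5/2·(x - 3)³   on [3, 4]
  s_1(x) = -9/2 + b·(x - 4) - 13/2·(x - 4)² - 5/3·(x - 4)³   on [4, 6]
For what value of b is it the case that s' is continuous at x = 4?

s_0'(x) = 1/2 + 2·(x - 3) - 15/2·(x - 3)², so s_0'(4) = -5. On the right, s_1'(4) = b, so b = -5.

-5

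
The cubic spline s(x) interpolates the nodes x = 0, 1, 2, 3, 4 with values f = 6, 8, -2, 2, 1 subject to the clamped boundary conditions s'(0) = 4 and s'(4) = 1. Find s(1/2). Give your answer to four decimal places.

8.2589

Write σ_i for s''(x_i). With h_i = 1, 1, 1, 1 and divided differences Δ_i = 2, -10, 4, -1, the continuity of s' gives the tridiagonal system
  1·σ_0 + 4·σ_1 + 1·σ_2 = 6(Δ_1 - Δ_0) = -72
  1·σ_1 + 4·σ_2 + 1·σ_3 = 6(Δ_2 - Δ_1) = 84
  1·σ_2 + 4·σ_3 + 1·σ_4 = 6(Δ_3 - Δ_2) = -30
Clamped end conditions give two more equations: 2h_0·σ_0 + h_0·σ_1 = 6(Δ_0 - s'(0)) = -12 and h_3·σ_3 + 2h_3·σ_4 = 6(s'(4) - Δ_3) = 12.
Solving the tridiagonal system: σ_0 = 57/7, σ_1 = -198/7, σ_2 = 33, σ_3 = -138/7, σ_4 = 111/7.
On [0, 1], s(x) = 6 + 4·x + 57/14·x² - 85/14·x³.
With x = 1/2: s(1/2) = 925/112.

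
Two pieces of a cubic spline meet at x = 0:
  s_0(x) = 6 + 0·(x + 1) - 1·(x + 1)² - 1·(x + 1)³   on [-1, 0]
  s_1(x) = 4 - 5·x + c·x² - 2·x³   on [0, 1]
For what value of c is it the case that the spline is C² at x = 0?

-4

s_0''(x) = -2 - 6·(x + 1), so s_0''(0) = -8. On the right, s_1''(0) = 2c, so c = -4.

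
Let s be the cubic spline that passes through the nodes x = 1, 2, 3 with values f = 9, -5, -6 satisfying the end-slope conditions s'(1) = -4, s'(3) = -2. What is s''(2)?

37

Write M_i for s''(x_i). With h_i = 1, 1 and divided differences Δ_i = -14, -1, the continuity of s' gives the tridiagonal system
  1·M_0 + 4·M_1 + 1·M_2 = 6(Δ_1 - Δ_0) = 78
Clamped end conditions give two more equations: 2h_0·M_0 + h_0·M_1 = 6(Δ_0 - s'(1)) = -60 and h_1·M_1 + 2h_1·M_2 = 6(s'(3) - Δ_1) = -6.
Solving the tridiagonal system: M_0 = -97/2, M_1 = 37, M_2 = -43/2.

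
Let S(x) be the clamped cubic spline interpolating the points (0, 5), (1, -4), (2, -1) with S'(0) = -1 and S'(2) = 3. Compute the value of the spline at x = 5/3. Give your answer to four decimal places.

-2.5926

Write m_i for S''(x_i). With h_i = 1, 1 and divided differences Δ_i = -9, 3, the continuity of S' gives the tridiagonal system
  1·m_0 + 4·m_1 + 1·m_2 = 6(Δ_1 - Δ_0) = 72
Clamped end conditions give two more equations: 2h_0·m_0 + h_0·m_1 = 6(Δ_0 - S'(0)) = -48 and h_1·m_1 + 2h_1·m_2 = 6(S'(2) - Δ_1) = 0.
Solving the tridiagonal system: m_0 = -40, m_1 = 32, m_2 = -16.
On [1, 2], S(x) = -4 - 5·(x - 1) + 16·(x - 1)² - 8·(x - 1)³.
With (x - 1) = 2/3: S(5/3) = -70/27.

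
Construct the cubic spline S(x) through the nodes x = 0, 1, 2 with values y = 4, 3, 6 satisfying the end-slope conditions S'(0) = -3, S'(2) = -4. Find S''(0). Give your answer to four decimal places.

Put m_i = S'' at the i-th knot. Here h = (1, 1) and Δ = (-1, 3), so the interior equations h_(i-1)·m_(i-1) + 2(h_(i-1)+h_i)·m_i + h_i·m_(i+1) = 6(Δ_i − Δ_(i-1)) read
  1·m_0 + 4·m_1 + 1·m_2 = 6(Δ_1 - Δ_0) = 24
Clamped end conditions give two more equations: 2h_0·m_0 + h_0·m_1 = 6(Δ_0 - S'(0)) = 12 and h_1·m_1 + 2h_1·m_2 = 6(S'(2) - Δ_1) = -42.
Solving: m_0 = -1/2, m_1 = 13, m_2 = -55/2.

-0.5000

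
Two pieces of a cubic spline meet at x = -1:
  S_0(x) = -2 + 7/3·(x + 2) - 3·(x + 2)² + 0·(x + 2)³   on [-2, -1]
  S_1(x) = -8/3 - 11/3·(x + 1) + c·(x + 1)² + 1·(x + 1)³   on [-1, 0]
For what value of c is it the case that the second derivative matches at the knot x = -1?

-3

S_0''(x) = -6 + 0·(x + 2), so S_0''(-1) = -6. On the right, S_1''(-1) = 2c, so c = -3.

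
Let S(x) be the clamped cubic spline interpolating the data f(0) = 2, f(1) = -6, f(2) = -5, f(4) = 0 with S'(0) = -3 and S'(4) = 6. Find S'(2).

3

Let M_i = S''(x_i). Step sizes h_i = 1, 1, 2; slopes of the chords Δ_i = (y_(i+1) - y_i)/h_i = -8, 1, 5/2.
  1·M_0 + 4·M_1 + 1·M_2 = 6(Δ_1 - Δ_0) = 54
  1·M_1 + 6·M_2 + 2·M_3 = 6(Δ_2 - Δ_1) = 9
Clamped end conditions give two more equations: 2h_0·M_0 + h_0·M_1 = 6(Δ_0 - S'(0)) = -30 and h_2·M_2 + 2h_2·M_3 = 6(S'(4) - Δ_2) = 21.
Hence M_0 = -51/2, M_1 = 21, M_2 = -9/2, M_3 = 15/2.
On [2, 4], S'(x) = b_2 + 2c_2·(x - 2) + 3d_2·(x - 2)² with b_2 = Δ_2 - h_2(2M_2 + M_3)/6 = 3, c_2 = M_2/2 = -9/4, d_2 = (M_3 - M_2)/(6h_2) = 1. So S'(2) = 3.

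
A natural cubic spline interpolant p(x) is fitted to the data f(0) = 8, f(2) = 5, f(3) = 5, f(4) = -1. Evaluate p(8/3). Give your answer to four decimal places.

5.4493

Put M_i = p'' at the i-th knot. Here h = (2, 1, 1) and Δ = (-3/2, 0, -6), so the interior equations h_(i-1)·M_(i-1) + 2(h_(i-1)+h_i)·M_i + h_i·M_(i+1) = 6(Δ_i − Δ_(i-1)) read
  2·M_0 + 6·M_1 + 1·M_2 = 6(Δ_1 - Δ_0) = 9
  1·M_1 + 4·M_2 + 1·M_3 = 6(Δ_2 - Δ_1) = -36
Natural end conditions: M_0 = M_3 = 0.
Forward elimination and back-substitution give M_0 = 0, M_1 = 72/23, M_2 = -225/23, M_3 = 0.
On [2, 3], p(x) = 5 + 27/46·(x - 2) + 36/23·(x - 2)² - 99/46·(x - 2)³.
With (x - 2) = 2/3: p(8/3) = 376/69.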